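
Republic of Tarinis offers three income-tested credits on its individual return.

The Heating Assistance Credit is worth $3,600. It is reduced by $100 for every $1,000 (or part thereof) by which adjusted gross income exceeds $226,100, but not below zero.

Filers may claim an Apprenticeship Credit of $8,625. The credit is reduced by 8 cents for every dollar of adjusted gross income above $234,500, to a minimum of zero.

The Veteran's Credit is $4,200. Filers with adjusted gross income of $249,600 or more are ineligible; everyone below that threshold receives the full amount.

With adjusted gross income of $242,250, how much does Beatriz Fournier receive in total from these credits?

Heating Assistance Credit: income exceeds $226,100 by $16,150, which is 17 full-or-partial $1,000 increments; reduction = 17 × $100 = $1,700, leaving $1,900.
Apprenticeship Credit: 8% of the $7,750 excess over $234,500 is $620; credit = $8,625 − $620 = $8,005.
Veteran's Credit: $242,250 is below the $249,600 cutoff, so the full $4,200 applies.
Total: $1,900 + $8,005 + $4,200 = $14,105.

$14,105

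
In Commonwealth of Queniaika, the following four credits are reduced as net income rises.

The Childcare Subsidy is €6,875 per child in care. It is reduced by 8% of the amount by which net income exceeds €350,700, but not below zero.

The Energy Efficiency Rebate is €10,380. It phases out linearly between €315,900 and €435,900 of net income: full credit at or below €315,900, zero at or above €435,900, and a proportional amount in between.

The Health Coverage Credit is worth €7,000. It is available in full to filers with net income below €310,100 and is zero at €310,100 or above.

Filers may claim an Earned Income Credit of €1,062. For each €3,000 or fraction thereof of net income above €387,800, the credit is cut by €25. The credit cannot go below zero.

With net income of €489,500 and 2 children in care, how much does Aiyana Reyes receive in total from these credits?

Childcare Subsidy: base = 2 × €6,875 = €13,750. 8% of the €138,800 excess over €350,700 is €11,104; credit = €13,750 − €11,104 = €2,646.
Energy Efficiency Rebate: €489,500 is at or above €435,900, so the credit is €0.
Health Coverage Credit: €489,500 meets or exceeds the €310,100 cutoff, so the credit is €0.
Earned Income Credit: income exceeds €387,800 by €101,700, which is 34 full-or-partial €3,000 increments; reduction = 34 × €25 = €850, leaving €212.
Total: €2,646 + €0 + €0 + €212 = €2,858.

€2,858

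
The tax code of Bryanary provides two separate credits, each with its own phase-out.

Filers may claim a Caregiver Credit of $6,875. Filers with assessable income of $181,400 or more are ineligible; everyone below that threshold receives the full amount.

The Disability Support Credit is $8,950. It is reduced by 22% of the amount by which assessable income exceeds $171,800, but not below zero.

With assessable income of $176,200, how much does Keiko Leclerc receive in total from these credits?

$14,857

Caregiver Credit: $176,200 is below the $181,400 cutoff, so the full $6,875 applies.
Disability Support Credit: 22% of the $4,400 excess over $171,800 is $968; credit = $8,950 − $968 = $7,982.
Total: $6,875 + $7,982 = $14,857.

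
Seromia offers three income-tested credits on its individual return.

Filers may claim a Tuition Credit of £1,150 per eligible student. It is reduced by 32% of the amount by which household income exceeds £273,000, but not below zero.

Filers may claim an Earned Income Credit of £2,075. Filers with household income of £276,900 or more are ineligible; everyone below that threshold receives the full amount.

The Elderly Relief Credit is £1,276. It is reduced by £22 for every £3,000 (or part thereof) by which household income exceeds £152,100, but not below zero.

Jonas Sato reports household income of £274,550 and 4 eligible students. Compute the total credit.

£6,553

Tuition Credit: base = 4 × £1,150 = £4,600. 32% of the £1,550 excess over £273,000 is £496; credit = £4,600 − £496 = £4,104.
Earned Income Credit: £274,550 is below the £276,900 cutoff, so the full £2,075 applies.
Elderly Relief Credit: income exceeds £152,100 by £122,450, which is 41 full-or-partial £3,000 increments; reduction = 41 × £22 = £902, leaving £374.
Total: £4,104 + £2,075 + £374 = £6,553.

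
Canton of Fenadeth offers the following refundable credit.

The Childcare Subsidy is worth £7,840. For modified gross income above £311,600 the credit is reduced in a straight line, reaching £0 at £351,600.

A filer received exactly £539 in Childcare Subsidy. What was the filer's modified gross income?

£539 is 539/7,840 of the full £7,840, so 7,301/7,840 of the £40,000 range has been used: income = £311,600 + £40,000 × 7,301/7,840 = £348,850.

£348,850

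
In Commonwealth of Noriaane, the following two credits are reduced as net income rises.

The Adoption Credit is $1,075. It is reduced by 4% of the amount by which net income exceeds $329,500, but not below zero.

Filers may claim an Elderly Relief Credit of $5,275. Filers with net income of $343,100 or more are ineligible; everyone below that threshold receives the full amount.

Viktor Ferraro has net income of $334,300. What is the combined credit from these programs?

$6,158

Adoption Credit: 4% of the $4,800 excess over $329,500 is $192; credit = $1,075 − $192 = $883.
Elderly Relief Credit: $334,300 is below the $343,100 cutoff, so the full $5,275 applies.
Total: $883 + $5,275 = $6,158.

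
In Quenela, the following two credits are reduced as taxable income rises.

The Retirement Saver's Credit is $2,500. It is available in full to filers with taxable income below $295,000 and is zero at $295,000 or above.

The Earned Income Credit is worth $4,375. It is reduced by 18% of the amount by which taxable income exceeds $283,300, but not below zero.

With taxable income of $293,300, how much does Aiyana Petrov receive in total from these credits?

Retirement Saver's Credit: $293,300 is below the $295,000 cutoff, so the full $2,500 applies.
Earned Income Credit: 18% of the $10,000 excess over $283,300 is $1,800; credit = $4,375 − $1,800 = $2,575.
Total: $2,500 + $2,575 = $5,075.

$5,075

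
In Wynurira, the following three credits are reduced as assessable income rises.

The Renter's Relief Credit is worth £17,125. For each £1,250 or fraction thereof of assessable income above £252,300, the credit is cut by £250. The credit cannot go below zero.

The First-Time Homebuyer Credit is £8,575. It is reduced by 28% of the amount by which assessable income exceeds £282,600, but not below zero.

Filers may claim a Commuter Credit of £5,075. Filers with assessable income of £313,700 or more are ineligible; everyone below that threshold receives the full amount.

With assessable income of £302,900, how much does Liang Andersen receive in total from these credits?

£14,841

Renter's Relief Credit: income exceeds £252,300 by £50,600, which is 41 full-or-partial £1,250 increments; reduction = 41 × £250 = £10,250, leaving £6,875.
First-Time Homebuyer Credit: 28% of the £20,300 excess over £282,600 is £5,684; credit = £8,575 − £5,684 = £2,891.
Commuter Credit: £302,900 is below the £313,700 cutoff, so the full £5,075 applies.
Total: £6,875 + £2,891 + £5,075 = £14,841.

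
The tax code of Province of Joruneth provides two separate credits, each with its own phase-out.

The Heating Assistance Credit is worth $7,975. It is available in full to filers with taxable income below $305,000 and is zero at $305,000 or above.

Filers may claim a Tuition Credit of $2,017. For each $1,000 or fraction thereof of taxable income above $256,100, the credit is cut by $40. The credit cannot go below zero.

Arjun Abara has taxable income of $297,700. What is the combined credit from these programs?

$8,312

Heating Assistance Credit: $297,700 is below the $305,000 cutoff, so the full $7,975 applies.
Tuition Credit: income exceeds $256,100 by $41,600, which is 42 full-or-partial $1,000 increments; reduction = 42 × $40 = $1,680, leaving $337.
Total: $7,975 + $337 = $8,312.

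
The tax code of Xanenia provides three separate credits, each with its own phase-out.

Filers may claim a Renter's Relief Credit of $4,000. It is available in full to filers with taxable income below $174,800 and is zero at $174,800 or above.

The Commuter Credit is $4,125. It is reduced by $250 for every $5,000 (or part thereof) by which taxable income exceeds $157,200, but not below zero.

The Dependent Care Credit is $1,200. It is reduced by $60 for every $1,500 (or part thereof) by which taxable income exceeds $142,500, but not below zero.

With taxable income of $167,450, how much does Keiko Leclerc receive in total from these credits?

$7,555

Renter's Relief Credit: $167,450 is below the $174,800 cutoff, so the full $4,000 applies.
Commuter Credit: income exceeds $157,200 by $10,250, which is 3 full-or-partial $5,000 increments; reduction = 3 × $250 = $750, leaving $3,375.
Dependent Care Credit: income exceeds $142,500 by $24,950, which is 17 full-or-partial $1,500 increments; reduction = 17 × $60 = $1,020, leaving $180.
Total: $4,000 + $3,375 + $180 = $7,555.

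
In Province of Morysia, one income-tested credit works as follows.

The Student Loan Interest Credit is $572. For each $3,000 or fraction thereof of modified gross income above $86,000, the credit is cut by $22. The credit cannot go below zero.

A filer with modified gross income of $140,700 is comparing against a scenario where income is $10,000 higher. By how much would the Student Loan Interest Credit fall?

$66

At $140,700 — income exceeds $86,000 by $54,700, which is 19 full-or-partial $3,000 increments; reduction = 19 × $22 = $418, leaving $154.
At $150,700 — income exceeds $86,000 by $64,700, which is 22 full-or-partial $3,000 increments; reduction = 22 × $22 = $484, leaving $88.
Lost: $154 − $88 = $66.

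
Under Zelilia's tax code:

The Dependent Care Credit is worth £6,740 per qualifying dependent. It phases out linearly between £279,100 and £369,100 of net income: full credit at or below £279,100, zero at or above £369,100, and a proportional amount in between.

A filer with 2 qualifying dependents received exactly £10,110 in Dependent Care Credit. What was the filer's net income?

£301,600

Full credit = 2 × £6,740 = £13,480.
£10,110 is 10,110/13,480 of the full £13,480, so 3,370/13,480 of the £90,000 range has been used: income = £279,100 + £90,000 × 3,370/13,480 = £301,600.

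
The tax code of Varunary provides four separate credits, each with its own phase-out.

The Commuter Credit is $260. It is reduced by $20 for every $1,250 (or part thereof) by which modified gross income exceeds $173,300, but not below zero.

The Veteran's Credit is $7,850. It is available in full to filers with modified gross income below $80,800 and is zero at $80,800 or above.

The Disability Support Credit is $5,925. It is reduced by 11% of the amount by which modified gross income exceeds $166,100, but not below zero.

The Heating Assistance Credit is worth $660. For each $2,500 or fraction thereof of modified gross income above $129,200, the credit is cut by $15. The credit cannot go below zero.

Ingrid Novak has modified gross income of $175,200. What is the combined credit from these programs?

$5,519

Commuter Credit: income exceeds $173,300 by $1,900, which is 2 full-or-partial $1,250 increments; reduction = 2 × $20 = $40, leaving $220.
Veteran's Credit: $175,200 meets or exceeds the $80,800 cutoff, so the credit is $0.
Disability Support Credit: 11% of the $9,100 excess over $166,100 is $1,001; credit = $5,925 − $1,001 = $4,924.
Heating Assistance Credit: income exceeds $129,200 by $46,000, which is 19 full-or-partial $2,500 increments; reduction = 19 × $15 = $285, leaving $375.
Total: $220 + $0 + $4,924 + $375 = $5,519.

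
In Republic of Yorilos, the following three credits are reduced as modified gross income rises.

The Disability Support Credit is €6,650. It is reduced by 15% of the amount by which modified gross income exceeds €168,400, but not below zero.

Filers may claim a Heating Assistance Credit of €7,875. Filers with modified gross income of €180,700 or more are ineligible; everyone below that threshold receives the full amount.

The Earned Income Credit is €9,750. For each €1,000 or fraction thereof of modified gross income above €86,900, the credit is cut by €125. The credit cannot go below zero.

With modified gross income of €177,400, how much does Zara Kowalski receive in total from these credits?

Disability Support Credit: 15% of the €9,000 excess over €168,400 is €1,350; credit = €6,650 − €1,350 = €5,300.
Heating Assistance Credit: €177,400 is below the €180,700 cutoff, so the full €7,875 applies.
Earned Income Credit: income exceeds €86,900 by €90,500 → 91 increments × €125 = €11,375 ≥ base, so the credit is €0.
Total: €5,300 + €7,875 + €0 = €13,175.

€13,175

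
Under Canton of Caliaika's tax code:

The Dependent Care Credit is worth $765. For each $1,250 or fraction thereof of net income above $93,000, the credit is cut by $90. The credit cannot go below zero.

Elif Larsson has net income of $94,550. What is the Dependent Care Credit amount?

Dependent Care Credit: income exceeds $93,000 by $1,550, which is 2 full-or-partial $1,250 increments; reduction = 2 × $90 = $180, leaving $585.

$585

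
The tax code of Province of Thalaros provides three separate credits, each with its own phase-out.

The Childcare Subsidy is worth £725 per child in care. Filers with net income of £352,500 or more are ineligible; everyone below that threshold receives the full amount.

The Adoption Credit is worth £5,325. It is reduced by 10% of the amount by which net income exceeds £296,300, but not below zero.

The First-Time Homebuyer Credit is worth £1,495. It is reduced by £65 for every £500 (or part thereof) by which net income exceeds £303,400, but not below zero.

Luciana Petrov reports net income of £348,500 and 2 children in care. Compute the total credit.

£1,555

Childcare Subsidy: base = 2 × £725 = £1,450. £348,500 is below the £352,500 cutoff, so the full £1,450 applies.
Adoption Credit: 10% of the £52,200 excess over £296,300 is £5,220; credit = £5,325 − £5,220 = £105.
First-Time Homebuyer Credit: income exceeds £303,400 by £45,100 → 91 increments × £65 = £5,915 ≥ base, so the credit is £0.
Total: £1,450 + £105 + £0 = £1,555.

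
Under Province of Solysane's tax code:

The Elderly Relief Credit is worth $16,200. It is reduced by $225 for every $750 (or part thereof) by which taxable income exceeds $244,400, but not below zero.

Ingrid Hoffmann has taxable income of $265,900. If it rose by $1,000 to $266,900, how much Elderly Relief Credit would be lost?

$225

At $265,900 — income exceeds $244,400 by $21,500, which is 29 full-or-partial $750 increments; reduction = 29 × $225 = $6,525, leaving $9,675.
At $266,900 — income exceeds $244,400 by $22,500, which is 30 full-or-partial $750 increments; reduction = 30 × $225 = $6,750, leaving $9,450.
Lost: $9,675 − $9,450 = $225.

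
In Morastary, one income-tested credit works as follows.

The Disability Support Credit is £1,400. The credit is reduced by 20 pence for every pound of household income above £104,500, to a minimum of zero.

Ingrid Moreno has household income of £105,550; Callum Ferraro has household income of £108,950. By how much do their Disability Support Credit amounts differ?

£680

Ingrid (£105,550): Disability Support Credit: 20% of the £1,050 excess over £104,500 is £210; credit = £1,400 − £210 = £1,190.
Callum (£108,950): Disability Support Credit: 20% of the £4,450 excess over £104,500 is £890; credit = £1,400 − £890 = £510.
Difference: |£1,190 − £510| = £680.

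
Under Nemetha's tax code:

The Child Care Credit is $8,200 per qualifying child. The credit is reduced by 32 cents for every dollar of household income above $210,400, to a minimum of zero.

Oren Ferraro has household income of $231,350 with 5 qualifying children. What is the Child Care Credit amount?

$34,296

Child Care Credit: base = 5 × $8,200 = $41,000. 32% of the $20,950 excess over $210,400 is $6,704; credit = $41,000 − $6,704 = $34,296.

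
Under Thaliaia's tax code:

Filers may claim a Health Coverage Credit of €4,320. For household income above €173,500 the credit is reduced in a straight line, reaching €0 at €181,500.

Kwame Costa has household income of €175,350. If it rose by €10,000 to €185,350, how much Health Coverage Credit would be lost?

€3,321

At €175,350 — €175,350 is €1,850 into a €8,000 phase-out range, leaving 6,150/8,000 of the credit: €4,320 × 6,150/8,000 = €3,321.
At €185,350 — €185,350 is at or above €181,500, so the credit is €0.
Lost: €3,321 − €0 = €3,321.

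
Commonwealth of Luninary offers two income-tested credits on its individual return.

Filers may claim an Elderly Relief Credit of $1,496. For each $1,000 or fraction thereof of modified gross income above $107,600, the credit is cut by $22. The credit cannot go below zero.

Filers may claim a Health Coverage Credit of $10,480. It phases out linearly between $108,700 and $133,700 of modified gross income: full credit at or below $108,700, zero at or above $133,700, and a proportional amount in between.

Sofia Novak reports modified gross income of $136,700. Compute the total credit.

$836

Elderly Relief Credit: income exceeds $107,600 by $29,100, which is 30 full-or-partial $1,000 increments; reduction = 30 × $22 = $660, leaving $836.
Health Coverage Credit: $136,700 is at or above $133,700, so the credit is $0.
Total: $836 + $0 = $836.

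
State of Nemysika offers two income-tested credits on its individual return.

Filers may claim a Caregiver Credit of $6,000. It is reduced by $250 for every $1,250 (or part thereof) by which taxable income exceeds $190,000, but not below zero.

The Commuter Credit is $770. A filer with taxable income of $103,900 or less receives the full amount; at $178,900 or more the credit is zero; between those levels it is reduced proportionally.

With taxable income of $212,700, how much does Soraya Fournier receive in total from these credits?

Caregiver Credit: income exceeds $190,000 by $22,700, which is 19 full-or-partial $1,250 increments; reduction = 19 × $250 = $4,750, leaving $1,250.
Commuter Credit: $212,700 is at or above $178,900, so the credit is $0.
Total: $1,250 + $0 = $1,250.

$1,250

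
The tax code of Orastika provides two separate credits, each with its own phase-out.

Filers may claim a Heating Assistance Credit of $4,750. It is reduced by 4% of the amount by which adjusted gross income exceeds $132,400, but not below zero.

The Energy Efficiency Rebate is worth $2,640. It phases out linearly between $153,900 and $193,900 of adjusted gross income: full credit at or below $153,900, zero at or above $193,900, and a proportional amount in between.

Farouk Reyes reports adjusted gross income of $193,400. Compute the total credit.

$2,343

Heating Assistance Credit: 4% of the $61,000 excess over $132,400 is $2,440; credit = $4,750 − $2,440 = $2,310.
Energy Efficiency Rebate: $193,400 is $39,500 into a $40,000 phase-out range, leaving 500/40,000 of the credit: $2,640 × 500/40,000 = $33.
Total: $2,310 + $33 = $2,343.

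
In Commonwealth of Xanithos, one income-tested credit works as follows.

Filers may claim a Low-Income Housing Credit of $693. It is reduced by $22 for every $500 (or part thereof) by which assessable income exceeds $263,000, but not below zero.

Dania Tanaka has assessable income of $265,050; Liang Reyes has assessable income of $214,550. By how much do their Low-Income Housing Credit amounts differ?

$110

Dania ($265,050): Low-Income Housing Credit: income exceeds $263,000 by $2,050, which is 5 full-or-partial $500 increments; reduction = 5 × $22 = $110, leaving $583.
Liang ($214,550): Low-Income Housing Credit: $214,550 is at or below the $263,000 threshold, so the full $693 applies.
Difference: |$583 − $693| = $110.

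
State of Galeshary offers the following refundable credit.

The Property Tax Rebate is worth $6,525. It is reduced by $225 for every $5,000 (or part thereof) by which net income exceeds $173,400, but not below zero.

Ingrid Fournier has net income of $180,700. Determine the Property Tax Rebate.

$6,075

Property Tax Rebate: income exceeds $173,400 by $7,300, which is 2 full-or-partial $5,000 increments; reduction = 2 × $225 = $450, leaving $6,075.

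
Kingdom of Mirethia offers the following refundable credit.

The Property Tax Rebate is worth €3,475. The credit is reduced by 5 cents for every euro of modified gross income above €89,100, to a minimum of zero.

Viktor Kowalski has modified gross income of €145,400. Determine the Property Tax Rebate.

Property Tax Rebate: 5% of the €56,300 excess over €89,100 is €2,815; credit = €3,475 − €2,815 = €660.

€660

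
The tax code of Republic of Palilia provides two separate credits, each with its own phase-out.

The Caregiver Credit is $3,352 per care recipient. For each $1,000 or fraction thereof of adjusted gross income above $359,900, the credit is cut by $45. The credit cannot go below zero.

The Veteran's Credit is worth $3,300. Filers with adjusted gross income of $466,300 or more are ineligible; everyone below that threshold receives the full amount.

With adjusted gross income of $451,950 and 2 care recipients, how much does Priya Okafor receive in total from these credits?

$5,819

Caregiver Credit: base = 2 × $3,352 = $6,704. income exceeds $359,900 by $92,050, which is 93 full-or-partial $1,000 increments; reduction = 93 × $45 = $4,185, leaving $2,519.
Veteran's Credit: $451,950 is below the $466,300 cutoff, so the full $3,300 applies.
Total: $2,519 + $3,300 = $5,819.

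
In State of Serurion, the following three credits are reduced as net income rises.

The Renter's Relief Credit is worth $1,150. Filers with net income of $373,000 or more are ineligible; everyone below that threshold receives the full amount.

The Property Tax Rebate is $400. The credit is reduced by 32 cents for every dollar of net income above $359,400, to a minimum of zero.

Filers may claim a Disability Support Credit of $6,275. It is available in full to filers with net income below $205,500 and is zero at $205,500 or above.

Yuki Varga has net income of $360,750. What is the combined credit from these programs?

$1,150

Renter's Relief Credit: $360,750 is below the $373,000 cutoff, so the full $1,150 applies.
Property Tax Rebate: 32% of the $1,350 excess over $359,400 is $432 ≥ base, so the credit is $0.
Disability Support Credit: $360,750 meets or exceeds the $205,500 cutoff, so the credit is $0.
Total: $1,150 + $0 + $0 = $1,150.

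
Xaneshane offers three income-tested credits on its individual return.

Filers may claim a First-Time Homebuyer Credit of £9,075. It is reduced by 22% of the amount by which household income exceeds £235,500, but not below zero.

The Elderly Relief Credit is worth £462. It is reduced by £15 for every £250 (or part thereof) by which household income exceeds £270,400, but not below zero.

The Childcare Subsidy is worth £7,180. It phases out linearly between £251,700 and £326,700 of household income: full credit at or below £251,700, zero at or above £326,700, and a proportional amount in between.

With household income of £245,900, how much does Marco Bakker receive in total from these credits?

£14,429

First-Time Homebuyer Credit: 22% of the £10,400 excess over £235,500 is £2,288; credit = £9,075 − £2,288 = £6,787.
Elderly Relief Credit: £245,900 is at or below the £270,400 threshold, so the full £462 applies.
Childcare Subsidy: £245,900 is at or below the £251,700 threshold, so the full £7,180 applies.
Total: £6,787 + £462 + £7,180 = £14,429.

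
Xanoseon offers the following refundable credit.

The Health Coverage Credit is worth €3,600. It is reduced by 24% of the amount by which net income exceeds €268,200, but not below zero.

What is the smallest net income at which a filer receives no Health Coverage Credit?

€283,200

The credit falls by 24% of each euro above €268,200, so it reaches zero when the excess is €3,600 / 24% = €15,000: income = €268,200 + €15,000 = €283,200.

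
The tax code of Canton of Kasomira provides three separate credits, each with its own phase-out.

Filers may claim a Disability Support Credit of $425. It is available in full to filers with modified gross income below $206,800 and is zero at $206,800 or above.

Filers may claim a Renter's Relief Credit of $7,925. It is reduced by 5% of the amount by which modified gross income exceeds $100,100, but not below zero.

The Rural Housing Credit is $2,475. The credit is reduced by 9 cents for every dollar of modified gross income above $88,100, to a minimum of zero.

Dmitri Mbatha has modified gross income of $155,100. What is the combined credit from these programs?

Disability Support Credit: $155,100 is below the $206,800 cutoff, so the full $425 applies.
Renter's Relief Credit: 5% of the $55,000 excess over $100,100 is $2,750; credit = $7,925 − $2,750 = $5,175.
Rural Housing Credit: 9% of the $67,000 excess over $88,100 is $6,030 ≥ base, so the credit is $0.
Total: $425 + $5,175 + $0 = $5,600.

$5,600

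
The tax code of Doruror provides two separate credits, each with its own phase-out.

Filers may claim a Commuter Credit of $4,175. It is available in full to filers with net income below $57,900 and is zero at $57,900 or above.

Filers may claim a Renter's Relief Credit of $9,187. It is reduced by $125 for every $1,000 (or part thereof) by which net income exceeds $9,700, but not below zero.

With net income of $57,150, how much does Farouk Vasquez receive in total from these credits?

$7,362

Commuter Credit: $57,150 is below the $57,900 cutoff, so the full $4,175 applies.
Renter's Relief Credit: income exceeds $9,700 by $47,450, which is 48 full-or-partial $1,000 increments; reduction = 48 × $125 = $6,000, leaving $3,187.
Total: $4,175 + $3,187 = $7,362.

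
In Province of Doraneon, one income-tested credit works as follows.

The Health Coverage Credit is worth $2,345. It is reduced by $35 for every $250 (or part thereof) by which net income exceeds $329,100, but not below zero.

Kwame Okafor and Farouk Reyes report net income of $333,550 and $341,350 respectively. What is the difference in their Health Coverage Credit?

$1,085

Kwame ($333,550): Health Coverage Credit: income exceeds $329,100 by $4,450, which is 18 full-or-partial $250 increments; reduction = 18 × $35 = $630, leaving $1,715.
Farouk ($341,350): Health Coverage Credit: income exceeds $329,100 by $12,250, which is 49 full-or-partial $250 increments; reduction = 49 × $35 = $1,715, leaving $630.
Difference: |$1,715 − $630| = $1,085.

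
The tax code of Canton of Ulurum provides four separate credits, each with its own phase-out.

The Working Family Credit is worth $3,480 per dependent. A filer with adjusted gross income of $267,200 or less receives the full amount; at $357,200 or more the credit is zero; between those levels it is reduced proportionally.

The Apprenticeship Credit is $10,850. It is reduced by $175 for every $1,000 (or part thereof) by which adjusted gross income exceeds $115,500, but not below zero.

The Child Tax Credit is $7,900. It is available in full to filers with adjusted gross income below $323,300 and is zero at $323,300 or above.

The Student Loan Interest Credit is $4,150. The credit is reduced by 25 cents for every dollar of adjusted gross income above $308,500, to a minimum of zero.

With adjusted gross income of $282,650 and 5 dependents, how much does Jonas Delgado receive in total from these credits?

Working Family Credit: base = 5 × $3,480 = $17,400. $282,650 is $15,450 into a $90,000 phase-out range, leaving 74,550/90,000 of the credit: $17,400 × 74,550/90,000 = $14,413.
Apprenticeship Credit: income exceeds $115,500 by $167,150 → 168 increments × $175 = $29,400 ≥ base, so the credit is $0.
Child Tax Credit: $282,650 is below the $323,300 cutoff, so the full $7,900 applies.
Student Loan Interest Credit: $282,650 is at or below the $308,500 threshold, so the full $4,150 applies.
Total: $14,413 + $0 + $7,900 + $4,150 = $26,463.

$26,463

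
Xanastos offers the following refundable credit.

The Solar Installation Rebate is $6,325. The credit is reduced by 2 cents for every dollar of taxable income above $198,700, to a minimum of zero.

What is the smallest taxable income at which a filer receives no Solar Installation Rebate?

$514,950

The credit falls by 2% of each dollar above $198,700, so it reaches zero when the excess is $6,325 / 2% = $316,250: income = $198,700 + $316,250 = $514,950.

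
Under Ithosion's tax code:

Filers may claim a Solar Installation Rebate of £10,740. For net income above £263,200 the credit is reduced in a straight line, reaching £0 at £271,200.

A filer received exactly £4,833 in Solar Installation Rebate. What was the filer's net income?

£267,600

£4,833 is 4,833/10,740 of the full £10,740, so 5,907/10,740 of the £8,000 range has been used: income = £263,200 + £8,000 × 5,907/10,740 = £267,600.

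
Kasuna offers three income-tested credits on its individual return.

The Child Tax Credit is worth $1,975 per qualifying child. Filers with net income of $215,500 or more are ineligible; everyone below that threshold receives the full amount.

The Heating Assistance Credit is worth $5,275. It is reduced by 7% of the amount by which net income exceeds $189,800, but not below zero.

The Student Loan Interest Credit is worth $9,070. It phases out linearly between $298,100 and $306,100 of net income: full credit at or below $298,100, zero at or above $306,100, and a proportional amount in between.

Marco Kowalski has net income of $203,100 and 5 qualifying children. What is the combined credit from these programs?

$23,289

Child Tax Credit: base = 5 × $1,975 = $9,875. $203,100 is below the $215,500 cutoff, so the full $9,875 applies.
Heating Assistance Credit: 7% of the $13,300 excess over $189,800 is $931; credit = $5,275 − $931 = $4,344.
Student Loan Interest Credit: $203,100 is at or below the $298,100 threshold, so the full $9,070 applies.
Total: $9,875 + $4,344 + $9,070 = $23,289.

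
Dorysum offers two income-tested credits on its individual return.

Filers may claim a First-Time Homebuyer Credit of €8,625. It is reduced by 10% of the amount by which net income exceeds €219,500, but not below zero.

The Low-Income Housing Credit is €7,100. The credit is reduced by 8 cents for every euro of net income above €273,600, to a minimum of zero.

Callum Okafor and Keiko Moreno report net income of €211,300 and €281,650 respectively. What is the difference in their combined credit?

€6,859

Callum (€211,300): First-Time Homebuyer Credit: €211,300 is at or below the €219,500 threshold, so the full €8,625 applies. Low-Income Housing Credit: €211,300 is at or below the €273,600 threshold, so the full €7,100 applies. total €8,625 + €7,100 = €15,725
Keiko (€281,650): First-Time Homebuyer Credit: 10% of the €62,150 excess over €219,500 is €6,215; credit = €8,625 − €6,215 = €2,410. Low-Income Housing Credit: 8% of the €8,050 excess over €273,600 is €644; credit = €7,100 − €644 = €6,456. total €2,410 + €6,456 = €8,866
Difference: |€15,725 − €8,866| = €6,859.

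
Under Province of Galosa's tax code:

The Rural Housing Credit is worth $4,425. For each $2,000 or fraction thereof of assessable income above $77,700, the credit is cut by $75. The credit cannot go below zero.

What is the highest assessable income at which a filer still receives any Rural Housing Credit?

$193,700

After 58 increments the reduction is 58 × $75 = $4,350, leaving $75; one more increment wipes it out. Increment 58 ends at excess 58 × $2,000 = $116,000, so the highest qualifying income is $77,700 + $116,000 = $193,700.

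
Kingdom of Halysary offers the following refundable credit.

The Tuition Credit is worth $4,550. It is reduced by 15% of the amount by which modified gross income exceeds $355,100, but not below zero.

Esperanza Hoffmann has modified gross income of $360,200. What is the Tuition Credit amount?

$3,785

Tuition Credit: 15% of the $5,100 excess over $355,100 is $765; credit = $4,550 − $765 = $3,785.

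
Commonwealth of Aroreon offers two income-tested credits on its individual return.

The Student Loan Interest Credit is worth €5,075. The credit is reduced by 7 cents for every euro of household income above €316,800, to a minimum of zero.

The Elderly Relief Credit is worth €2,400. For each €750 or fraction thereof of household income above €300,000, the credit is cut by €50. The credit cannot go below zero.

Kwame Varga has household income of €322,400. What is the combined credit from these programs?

€5,583

Student Loan Interest Credit: 7% of the €5,600 excess over €316,800 is €392; credit = €5,075 − €392 = €4,683.
Elderly Relief Credit: income exceeds €300,000 by €22,400, which is 30 full-or-partial €750 increments; reduction = 30 × €50 = €1,500, leaving €900.
Total: €4,683 + €900 = €5,583.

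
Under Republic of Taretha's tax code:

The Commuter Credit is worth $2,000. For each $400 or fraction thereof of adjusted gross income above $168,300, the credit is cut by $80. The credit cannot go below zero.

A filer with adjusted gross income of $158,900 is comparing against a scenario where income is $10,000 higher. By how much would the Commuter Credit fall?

At $158,900 — $158,900 is at or below the $168,300 threshold, so the full $2,000 applies.
At $168,900 — income exceeds $168,300 by $600, which is 2 full-or-partial $400 increments; reduction = 2 × $80 = $160, leaving $1,840.
Lost: $2,000 − $1,840 = $160.

$160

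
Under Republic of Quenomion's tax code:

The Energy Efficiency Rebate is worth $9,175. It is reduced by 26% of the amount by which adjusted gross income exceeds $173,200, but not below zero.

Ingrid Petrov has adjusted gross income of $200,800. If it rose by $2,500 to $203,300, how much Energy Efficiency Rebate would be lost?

At $200,800 — 26% of the $27,600 excess over $173,200 is $7,176; credit = $9,175 − $7,176 = $1,999.
At $203,300 — 26% of the $30,100 excess over $173,200 is $7,826; credit = $9,175 − $7,826 = $1,349.
Lost: $1,999 − $1,349 = $650.

$650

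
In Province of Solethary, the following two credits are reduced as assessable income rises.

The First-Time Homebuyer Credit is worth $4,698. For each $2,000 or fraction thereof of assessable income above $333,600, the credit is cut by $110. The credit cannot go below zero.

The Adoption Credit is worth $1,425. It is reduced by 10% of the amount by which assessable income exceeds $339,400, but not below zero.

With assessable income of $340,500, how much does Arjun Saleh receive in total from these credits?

First-Time Homebuyer Credit: income exceeds $333,600 by $6,900, which is 4 full-or-partial $2,000 increments; reduction = 4 × $110 = $440, leaving $4,258.
Adoption Credit: 10% of the $1,100 excess over $339,400 is $110; credit = $1,425 − $110 = $1,315.
Total: $4,258 + $1,315 = $5,573.

$5,573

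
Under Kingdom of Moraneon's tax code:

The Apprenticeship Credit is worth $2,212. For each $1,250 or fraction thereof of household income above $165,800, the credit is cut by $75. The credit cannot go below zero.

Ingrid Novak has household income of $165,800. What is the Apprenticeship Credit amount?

$2,212

Apprenticeship Credit: $165,800 is at or below the $165,800 threshold, so the full $2,212 applies.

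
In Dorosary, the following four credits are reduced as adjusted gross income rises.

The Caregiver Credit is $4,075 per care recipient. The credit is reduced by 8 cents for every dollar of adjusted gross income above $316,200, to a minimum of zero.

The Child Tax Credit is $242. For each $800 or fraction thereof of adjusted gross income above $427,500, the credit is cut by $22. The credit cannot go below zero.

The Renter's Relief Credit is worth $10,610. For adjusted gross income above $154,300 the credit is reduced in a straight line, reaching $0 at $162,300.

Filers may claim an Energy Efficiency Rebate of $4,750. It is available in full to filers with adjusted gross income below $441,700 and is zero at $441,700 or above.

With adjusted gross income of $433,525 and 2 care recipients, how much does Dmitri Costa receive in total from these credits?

$4,816

Caregiver Credit: base = 2 × $4,075 = $8,150. 8% of the $117,325 excess over $316,200 is $9,386 ≥ base, so the credit is $0.
Child Tax Credit: income exceeds $427,500 by $6,025, which is 8 full-or-partial $800 increments; reduction = 8 × $22 = $176, leaving $66.
Renter's Relief Credit: $433,525 is at or above $162,300, so the credit is $0.
Energy Efficiency Rebate: $433,525 is below the $441,700 cutoff, so the full $4,750 applies.
Total: $0 + $66 + $0 + $4,750 = $4,816.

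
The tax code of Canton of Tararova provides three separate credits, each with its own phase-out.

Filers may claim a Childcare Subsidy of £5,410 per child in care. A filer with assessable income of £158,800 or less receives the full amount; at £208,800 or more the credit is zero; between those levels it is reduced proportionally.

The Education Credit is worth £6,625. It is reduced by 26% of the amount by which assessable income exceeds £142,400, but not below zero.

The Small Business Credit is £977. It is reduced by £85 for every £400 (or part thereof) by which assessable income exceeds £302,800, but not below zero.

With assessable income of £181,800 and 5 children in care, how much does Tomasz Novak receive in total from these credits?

Childcare Subsidy: base = 5 × £5,410 = £27,050. £181,800 is £23,000 into a £50,000 phase-out range, leaving 27,000/50,000 of the credit: £27,050 × 27,000/50,000 = £14,607.
Education Credit: 26% of the £39,400 excess over £142,400 is £10,244 ≥ base, so the credit is £0.
Small Business Credit: £181,800 is at or below the £302,800 threshold, so the full £977 applies.
Total: £14,607 + £0 + £977 = £15,584.

£15,584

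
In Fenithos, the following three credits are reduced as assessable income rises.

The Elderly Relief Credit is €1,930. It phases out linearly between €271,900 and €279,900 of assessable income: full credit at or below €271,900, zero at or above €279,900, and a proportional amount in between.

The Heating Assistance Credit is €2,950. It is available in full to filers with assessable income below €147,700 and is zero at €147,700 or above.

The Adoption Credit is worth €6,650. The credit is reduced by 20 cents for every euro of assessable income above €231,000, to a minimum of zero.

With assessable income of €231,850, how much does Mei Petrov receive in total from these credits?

Elderly Relief Credit: €231,850 is at or below the €271,900 threshold, so the full €1,930 applies.
Heating Assistance Credit: €231,850 meets or exceeds the €147,700 cutoff, so the credit is €0.
Adoption Credit: 20% of the €850 excess over €231,000 is €170; credit = €6,650 − €170 = €6,480.
Total: €1,930 + €0 + €6,480 = €8,410.

€8,410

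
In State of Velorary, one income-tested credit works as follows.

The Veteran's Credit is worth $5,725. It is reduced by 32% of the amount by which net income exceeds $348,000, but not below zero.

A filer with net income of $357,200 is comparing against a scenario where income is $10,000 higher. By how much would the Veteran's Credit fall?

At $357,200 — 32% of the $9,200 excess over $348,000 is $2,944; credit = $5,725 − $2,944 = $2,781.
At $367,200 — 32% of the $19,200 excess over $348,000 is $6,144 ≥ base, so the credit is $0.
Lost: $2,781 − $0 = $2,781.

$2,781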